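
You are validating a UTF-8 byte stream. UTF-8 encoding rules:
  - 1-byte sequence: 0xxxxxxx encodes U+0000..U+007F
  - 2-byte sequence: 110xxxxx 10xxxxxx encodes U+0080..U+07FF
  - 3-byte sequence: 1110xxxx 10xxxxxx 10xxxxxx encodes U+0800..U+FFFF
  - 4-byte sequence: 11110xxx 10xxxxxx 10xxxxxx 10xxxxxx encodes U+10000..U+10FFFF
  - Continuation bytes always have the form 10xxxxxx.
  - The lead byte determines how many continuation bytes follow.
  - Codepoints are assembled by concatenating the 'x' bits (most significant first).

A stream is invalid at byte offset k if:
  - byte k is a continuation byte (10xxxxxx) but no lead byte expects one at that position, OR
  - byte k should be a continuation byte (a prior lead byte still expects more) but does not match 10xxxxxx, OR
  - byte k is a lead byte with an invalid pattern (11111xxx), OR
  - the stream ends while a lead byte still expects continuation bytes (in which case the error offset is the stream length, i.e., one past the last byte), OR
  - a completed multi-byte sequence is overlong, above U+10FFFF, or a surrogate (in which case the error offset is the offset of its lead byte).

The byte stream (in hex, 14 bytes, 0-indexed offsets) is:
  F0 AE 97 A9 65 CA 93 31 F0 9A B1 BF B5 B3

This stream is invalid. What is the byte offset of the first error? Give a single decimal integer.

Byte[0]=F0: 4-byte lead, need 3 cont bytes. acc=0x0
Byte[1]=AE: continuation. acc=(acc<<6)|0x2E=0x2E
Byte[2]=97: continuation. acc=(acc<<6)|0x17=0xB97
Byte[3]=A9: continuation. acc=(acc<<6)|0x29=0x2E5E9
Completed: cp=U+2E5E9 (starts at byte 0)
Byte[4]=65: 1-byte ASCII. cp=U+0065
Byte[5]=CA: 2-byte lead, need 1 cont bytes. acc=0xA
Byte[6]=93: continuation. acc=(acc<<6)|0x13=0x293
Completed: cp=U+0293 (starts at byte 5)
Byte[7]=31: 1-byte ASCII. cp=U+0031
Byte[8]=F0: 4-byte lead, need 3 cont bytes. acc=0x0
Byte[9]=9A: continuation. acc=(acc<<6)|0x1A=0x1A
Byte[10]=B1: continuation. acc=(acc<<6)|0x31=0x6B1
Byte[11]=BF: continuation. acc=(acc<<6)|0x3F=0x1AC7F
Completed: cp=U+1AC7F (starts at byte 8)
Byte[12]=B5: INVALID lead byte (not 0xxx/110x/1110/11110)

Answer: 12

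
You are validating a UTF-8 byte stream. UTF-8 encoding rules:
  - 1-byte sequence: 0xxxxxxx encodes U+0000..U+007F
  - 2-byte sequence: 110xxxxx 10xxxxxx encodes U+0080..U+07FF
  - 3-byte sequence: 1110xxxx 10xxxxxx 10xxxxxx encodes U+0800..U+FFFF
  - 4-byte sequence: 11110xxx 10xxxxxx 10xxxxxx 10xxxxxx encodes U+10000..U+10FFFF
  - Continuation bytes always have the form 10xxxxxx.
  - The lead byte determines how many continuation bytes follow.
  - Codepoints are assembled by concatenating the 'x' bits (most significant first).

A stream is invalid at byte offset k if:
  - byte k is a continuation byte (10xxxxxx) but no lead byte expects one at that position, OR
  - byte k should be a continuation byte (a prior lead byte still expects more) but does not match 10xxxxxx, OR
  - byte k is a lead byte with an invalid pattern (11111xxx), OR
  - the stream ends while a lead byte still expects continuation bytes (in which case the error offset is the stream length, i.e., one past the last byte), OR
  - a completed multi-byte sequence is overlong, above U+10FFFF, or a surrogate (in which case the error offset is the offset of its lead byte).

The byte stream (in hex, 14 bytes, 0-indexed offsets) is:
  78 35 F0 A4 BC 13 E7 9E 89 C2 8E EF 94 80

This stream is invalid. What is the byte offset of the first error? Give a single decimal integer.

Answer: 5

Derivation:
Byte[0]=78: 1-byte ASCII. cp=U+0078
Byte[1]=35: 1-byte ASCII. cp=U+0035
Byte[2]=F0: 4-byte lead, need 3 cont bytes. acc=0x0
Byte[3]=A4: continuation. acc=(acc<<6)|0x24=0x24
Byte[4]=BC: continuation. acc=(acc<<6)|0x3C=0x93C
Byte[5]=13: expected 10xxxxxx continuation. INVALID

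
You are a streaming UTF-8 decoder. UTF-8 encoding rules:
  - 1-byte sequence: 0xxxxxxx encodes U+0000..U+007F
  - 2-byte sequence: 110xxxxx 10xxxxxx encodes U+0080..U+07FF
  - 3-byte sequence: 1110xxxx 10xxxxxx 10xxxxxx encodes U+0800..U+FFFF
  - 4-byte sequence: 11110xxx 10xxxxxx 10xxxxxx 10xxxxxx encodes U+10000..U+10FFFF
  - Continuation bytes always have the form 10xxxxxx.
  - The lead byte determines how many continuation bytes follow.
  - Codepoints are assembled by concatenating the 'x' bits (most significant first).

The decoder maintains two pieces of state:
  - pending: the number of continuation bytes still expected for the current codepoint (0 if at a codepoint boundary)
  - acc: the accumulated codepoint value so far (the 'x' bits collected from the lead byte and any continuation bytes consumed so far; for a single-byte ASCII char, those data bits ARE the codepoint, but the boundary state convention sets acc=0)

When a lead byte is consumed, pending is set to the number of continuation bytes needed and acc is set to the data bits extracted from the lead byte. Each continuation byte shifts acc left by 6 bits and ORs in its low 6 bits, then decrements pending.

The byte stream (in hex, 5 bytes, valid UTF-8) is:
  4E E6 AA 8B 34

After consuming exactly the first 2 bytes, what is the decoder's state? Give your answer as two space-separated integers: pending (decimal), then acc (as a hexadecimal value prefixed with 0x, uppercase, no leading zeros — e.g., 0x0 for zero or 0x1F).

Answer: 2 0x6

Derivation:
Byte[0]=4E: 1-byte. pending=0, acc=0x0
Byte[1]=E6: 3-byte lead. pending=2, acc=0x6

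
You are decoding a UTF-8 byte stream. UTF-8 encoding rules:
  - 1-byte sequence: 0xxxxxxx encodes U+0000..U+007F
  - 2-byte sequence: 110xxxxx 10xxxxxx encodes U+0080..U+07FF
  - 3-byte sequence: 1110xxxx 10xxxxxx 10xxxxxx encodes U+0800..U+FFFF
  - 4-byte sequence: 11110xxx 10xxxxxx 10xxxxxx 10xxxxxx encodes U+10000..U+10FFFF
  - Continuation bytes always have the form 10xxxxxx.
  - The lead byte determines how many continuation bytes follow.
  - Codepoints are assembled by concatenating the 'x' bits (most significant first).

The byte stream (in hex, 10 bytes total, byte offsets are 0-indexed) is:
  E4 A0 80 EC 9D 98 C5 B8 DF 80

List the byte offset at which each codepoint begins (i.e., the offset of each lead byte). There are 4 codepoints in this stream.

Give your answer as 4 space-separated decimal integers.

Byte[0]=E4: 3-byte lead, need 2 cont bytes. acc=0x4
Byte[1]=A0: continuation. acc=(acc<<6)|0x20=0x120
Byte[2]=80: continuation. acc=(acc<<6)|0x00=0x4800
Completed: cp=U+4800 (starts at byte 0)
Byte[3]=EC: 3-byte lead, need 2 cont bytes. acc=0xC
Byte[4]=9D: continuation. acc=(acc<<6)|0x1D=0x31D
Byte[5]=98: continuation. acc=(acc<<6)|0x18=0xC758
Completed: cp=U+C758 (starts at byte 3)
Byte[6]=C5: 2-byte lead, need 1 cont bytes. acc=0x5
Byte[7]=B8: continuation. acc=(acc<<6)|0x38=0x178
Completed: cp=U+0178 (starts at byte 6)
Byte[8]=DF: 2-byte lead, need 1 cont bytes. acc=0x1F
Byte[9]=80: continuation. acc=(acc<<6)|0x00=0x7C0
Completed: cp=U+07C0 (starts at byte 8)

Answer: 0 3 6 8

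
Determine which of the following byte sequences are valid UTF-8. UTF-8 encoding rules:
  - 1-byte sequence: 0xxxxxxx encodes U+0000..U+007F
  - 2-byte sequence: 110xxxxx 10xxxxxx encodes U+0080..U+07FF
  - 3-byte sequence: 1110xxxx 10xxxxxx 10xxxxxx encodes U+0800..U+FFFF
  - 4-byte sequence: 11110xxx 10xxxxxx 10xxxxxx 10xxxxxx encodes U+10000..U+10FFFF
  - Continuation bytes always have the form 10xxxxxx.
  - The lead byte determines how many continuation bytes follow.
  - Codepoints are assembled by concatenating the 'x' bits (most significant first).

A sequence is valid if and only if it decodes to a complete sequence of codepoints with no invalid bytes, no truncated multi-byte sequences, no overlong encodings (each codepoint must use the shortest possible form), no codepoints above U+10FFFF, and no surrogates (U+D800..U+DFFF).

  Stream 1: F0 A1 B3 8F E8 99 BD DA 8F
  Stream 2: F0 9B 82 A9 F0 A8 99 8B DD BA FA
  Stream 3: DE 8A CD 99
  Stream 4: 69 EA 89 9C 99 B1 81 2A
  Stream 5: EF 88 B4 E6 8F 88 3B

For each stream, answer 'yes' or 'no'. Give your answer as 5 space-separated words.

Stream 1: decodes cleanly. VALID
Stream 2: error at byte offset 10. INVALID
Stream 3: decodes cleanly. VALID
Stream 4: error at byte offset 4. INVALID
Stream 5: decodes cleanly. VALID

Answer: yes no yes no yes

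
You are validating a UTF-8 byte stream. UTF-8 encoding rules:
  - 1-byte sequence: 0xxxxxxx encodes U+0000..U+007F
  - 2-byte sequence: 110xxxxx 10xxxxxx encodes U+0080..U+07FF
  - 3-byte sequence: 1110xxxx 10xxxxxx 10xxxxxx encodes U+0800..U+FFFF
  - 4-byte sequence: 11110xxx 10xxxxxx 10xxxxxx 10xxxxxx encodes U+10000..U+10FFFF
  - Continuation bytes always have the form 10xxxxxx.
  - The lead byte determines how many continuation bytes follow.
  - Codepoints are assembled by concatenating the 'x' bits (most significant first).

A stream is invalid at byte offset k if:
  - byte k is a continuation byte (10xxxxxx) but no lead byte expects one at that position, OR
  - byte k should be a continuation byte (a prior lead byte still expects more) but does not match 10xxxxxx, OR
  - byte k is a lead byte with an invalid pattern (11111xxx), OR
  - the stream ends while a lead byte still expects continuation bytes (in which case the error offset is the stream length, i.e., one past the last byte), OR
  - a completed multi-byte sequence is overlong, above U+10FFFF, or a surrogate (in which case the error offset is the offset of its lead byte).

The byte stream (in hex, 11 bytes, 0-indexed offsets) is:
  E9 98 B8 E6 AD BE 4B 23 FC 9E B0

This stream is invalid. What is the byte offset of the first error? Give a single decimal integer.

Byte[0]=E9: 3-byte lead, need 2 cont bytes. acc=0x9
Byte[1]=98: continuation. acc=(acc<<6)|0x18=0x258
Byte[2]=B8: continuation. acc=(acc<<6)|0x38=0x9638
Completed: cp=U+9638 (starts at byte 0)
Byte[3]=E6: 3-byte lead, need 2 cont bytes. acc=0x6
Byte[4]=AD: continuation. acc=(acc<<6)|0x2D=0x1AD
Byte[5]=BE: continuation. acc=(acc<<6)|0x3E=0x6B7E
Completed: cp=U+6B7E (starts at byte 3)
Byte[6]=4B: 1-byte ASCII. cp=U+004B
Byte[7]=23: 1-byte ASCII. cp=U+0023
Byte[8]=FC: INVALID lead byte (not 0xxx/110x/1110/11110)

Answer: 8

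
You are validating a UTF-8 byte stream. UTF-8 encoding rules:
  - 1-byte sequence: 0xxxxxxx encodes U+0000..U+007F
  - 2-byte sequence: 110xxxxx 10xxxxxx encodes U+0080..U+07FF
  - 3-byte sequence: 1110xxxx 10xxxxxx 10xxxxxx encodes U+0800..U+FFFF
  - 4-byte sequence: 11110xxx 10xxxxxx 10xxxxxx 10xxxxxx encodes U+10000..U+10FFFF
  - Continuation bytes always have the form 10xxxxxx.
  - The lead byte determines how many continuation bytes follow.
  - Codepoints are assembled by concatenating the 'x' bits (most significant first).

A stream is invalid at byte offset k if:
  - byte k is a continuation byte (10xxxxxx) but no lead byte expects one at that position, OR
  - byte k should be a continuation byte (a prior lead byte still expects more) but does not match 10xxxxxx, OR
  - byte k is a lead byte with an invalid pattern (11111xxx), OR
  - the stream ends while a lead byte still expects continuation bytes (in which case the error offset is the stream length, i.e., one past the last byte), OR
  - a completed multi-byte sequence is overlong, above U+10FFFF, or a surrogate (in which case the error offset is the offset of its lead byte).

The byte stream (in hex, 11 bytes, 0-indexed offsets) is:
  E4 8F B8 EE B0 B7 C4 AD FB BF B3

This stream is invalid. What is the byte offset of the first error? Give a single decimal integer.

Byte[0]=E4: 3-byte lead, need 2 cont bytes. acc=0x4
Byte[1]=8F: continuation. acc=(acc<<6)|0x0F=0x10F
Byte[2]=B8: continuation. acc=(acc<<6)|0x38=0x43F8
Completed: cp=U+43F8 (starts at byte 0)
Byte[3]=EE: 3-byte lead, need 2 cont bytes. acc=0xE
Byte[4]=B0: continuation. acc=(acc<<6)|0x30=0x3B0
Byte[5]=B7: continuation. acc=(acc<<6)|0x37=0xEC37
Completed: cp=U+EC37 (starts at byte 3)
Byte[6]=C4: 2-byte lead, need 1 cont bytes. acc=0x4
Byte[7]=AD: continuation. acc=(acc<<6)|0x2D=0x12D
Completed: cp=U+012D (starts at byte 6)
Byte[8]=FB: INVALID lead byte (not 0xxx/110x/1110/11110)

Answer: 8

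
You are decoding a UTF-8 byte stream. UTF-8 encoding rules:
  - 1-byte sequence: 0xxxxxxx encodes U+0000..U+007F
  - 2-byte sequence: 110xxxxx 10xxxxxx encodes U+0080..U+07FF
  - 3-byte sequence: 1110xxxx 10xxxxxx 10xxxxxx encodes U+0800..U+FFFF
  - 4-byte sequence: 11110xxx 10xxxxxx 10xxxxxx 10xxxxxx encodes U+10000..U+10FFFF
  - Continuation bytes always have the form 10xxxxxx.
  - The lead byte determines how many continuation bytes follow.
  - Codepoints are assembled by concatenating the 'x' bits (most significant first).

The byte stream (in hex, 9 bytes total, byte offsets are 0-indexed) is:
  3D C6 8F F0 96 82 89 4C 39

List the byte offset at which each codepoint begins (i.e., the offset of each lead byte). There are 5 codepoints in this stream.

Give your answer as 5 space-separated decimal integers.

Byte[0]=3D: 1-byte ASCII. cp=U+003D
Byte[1]=C6: 2-byte lead, need 1 cont bytes. acc=0x6
Byte[2]=8F: continuation. acc=(acc<<6)|0x0F=0x18F
Completed: cp=U+018F (starts at byte 1)
Byte[3]=F0: 4-byte lead, need 3 cont bytes. acc=0x0
Byte[4]=96: continuation. acc=(acc<<6)|0x16=0x16
Byte[5]=82: continuation. acc=(acc<<6)|0x02=0x582
Byte[6]=89: continuation. acc=(acc<<6)|0x09=0x16089
Completed: cp=U+16089 (starts at byte 3)
Byte[7]=4C: 1-byte ASCII. cp=U+004C
Byte[8]=39: 1-byte ASCII. cp=U+0039

Answer: 0 1 3 7 8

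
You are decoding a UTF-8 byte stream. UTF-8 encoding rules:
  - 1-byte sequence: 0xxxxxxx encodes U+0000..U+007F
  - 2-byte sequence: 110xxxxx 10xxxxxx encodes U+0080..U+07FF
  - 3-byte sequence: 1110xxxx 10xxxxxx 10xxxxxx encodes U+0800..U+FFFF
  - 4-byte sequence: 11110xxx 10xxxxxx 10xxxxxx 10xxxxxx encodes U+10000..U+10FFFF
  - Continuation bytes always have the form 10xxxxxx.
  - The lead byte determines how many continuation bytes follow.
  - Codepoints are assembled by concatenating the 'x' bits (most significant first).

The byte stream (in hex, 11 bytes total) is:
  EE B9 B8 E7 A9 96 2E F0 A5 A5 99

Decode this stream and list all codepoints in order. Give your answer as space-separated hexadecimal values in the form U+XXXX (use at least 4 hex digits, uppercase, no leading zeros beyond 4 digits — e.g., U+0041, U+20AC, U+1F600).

Answer: U+EE78 U+7A56 U+002E U+25959

Derivation:
Byte[0]=EE: 3-byte lead, need 2 cont bytes. acc=0xE
Byte[1]=B9: continuation. acc=(acc<<6)|0x39=0x3B9
Byte[2]=B8: continuation. acc=(acc<<6)|0x38=0xEE78
Completed: cp=U+EE78 (starts at byte 0)
Byte[3]=E7: 3-byte lead, need 2 cont bytes. acc=0x7
Byte[4]=A9: continuation. acc=(acc<<6)|0x29=0x1E9
Byte[5]=96: continuation. acc=(acc<<6)|0x16=0x7A56
Completed: cp=U+7A56 (starts at byte 3)
Byte[6]=2E: 1-byte ASCII. cp=U+002E
Byte[7]=F0: 4-byte lead, need 3 cont bytes. acc=0x0
Byte[8]=A5: continuation. acc=(acc<<6)|0x25=0x25
Byte[9]=A5: continuation. acc=(acc<<6)|0x25=0x965
Byte[10]=99: continuation. acc=(acc<<6)|0x19=0x25959
Completed: cp=U+25959 (starts at byte 7)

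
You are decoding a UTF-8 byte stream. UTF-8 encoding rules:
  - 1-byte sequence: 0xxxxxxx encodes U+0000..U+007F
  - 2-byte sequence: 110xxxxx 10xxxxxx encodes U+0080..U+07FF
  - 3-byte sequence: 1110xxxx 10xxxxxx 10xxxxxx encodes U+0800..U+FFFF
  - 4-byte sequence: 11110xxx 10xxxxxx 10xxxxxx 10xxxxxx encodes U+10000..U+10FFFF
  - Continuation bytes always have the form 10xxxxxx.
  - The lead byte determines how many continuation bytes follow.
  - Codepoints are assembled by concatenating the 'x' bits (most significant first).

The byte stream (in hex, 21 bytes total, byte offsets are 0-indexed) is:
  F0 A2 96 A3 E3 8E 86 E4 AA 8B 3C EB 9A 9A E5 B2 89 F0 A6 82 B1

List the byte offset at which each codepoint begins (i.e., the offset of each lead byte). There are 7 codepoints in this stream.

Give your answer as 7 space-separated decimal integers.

Answer: 0 4 7 10 11 14 17

Derivation:
Byte[0]=F0: 4-byte lead, need 3 cont bytes. acc=0x0
Byte[1]=A2: continuation. acc=(acc<<6)|0x22=0x22
Byte[2]=96: continuation. acc=(acc<<6)|0x16=0x896
Byte[3]=A3: continuation. acc=(acc<<6)|0x23=0x225A3
Completed: cp=U+225A3 (starts at byte 0)
Byte[4]=E3: 3-byte lead, need 2 cont bytes. acc=0x3
Byte[5]=8E: continuation. acc=(acc<<6)|0x0E=0xCE
Byte[6]=86: continuation. acc=(acc<<6)|0x06=0x3386
Completed: cp=U+3386 (starts at byte 4)
Byte[7]=E4: 3-byte lead, need 2 cont bytes. acc=0x4
Byte[8]=AA: continuation. acc=(acc<<6)|0x2A=0x12A
Byte[9]=8B: continuation. acc=(acc<<6)|0x0B=0x4A8B
Completed: cp=U+4A8B (starts at byte 7)
Byte[10]=3C: 1-byte ASCII. cp=U+003C
Byte[11]=EB: 3-byte lead, need 2 cont bytes. acc=0xB
Byte[12]=9A: continuation. acc=(acc<<6)|0x1A=0x2DA
Byte[13]=9A: continuation. acc=(acc<<6)|0x1A=0xB69A
Completed: cp=U+B69A (starts at byte 11)
Byte[14]=E5: 3-byte lead, need 2 cont bytes. acc=0x5
Byte[15]=B2: continuation. acc=(acc<<6)|0x32=0x172
Byte[16]=89: continuation. acc=(acc<<6)|0x09=0x5C89
Completed: cp=U+5C89 (starts at byte 14)
Byte[17]=F0: 4-byte lead, need 3 cont bytes. acc=0x0
Byte[18]=A6: continuation. acc=(acc<<6)|0x26=0x26
Byte[19]=82: continuation. acc=(acc<<6)|0x02=0x982
Byte[20]=B1: continuation. acc=(acc<<6)|0x31=0x260B1
Completed: cp=U+260B1 (starts at byte 17)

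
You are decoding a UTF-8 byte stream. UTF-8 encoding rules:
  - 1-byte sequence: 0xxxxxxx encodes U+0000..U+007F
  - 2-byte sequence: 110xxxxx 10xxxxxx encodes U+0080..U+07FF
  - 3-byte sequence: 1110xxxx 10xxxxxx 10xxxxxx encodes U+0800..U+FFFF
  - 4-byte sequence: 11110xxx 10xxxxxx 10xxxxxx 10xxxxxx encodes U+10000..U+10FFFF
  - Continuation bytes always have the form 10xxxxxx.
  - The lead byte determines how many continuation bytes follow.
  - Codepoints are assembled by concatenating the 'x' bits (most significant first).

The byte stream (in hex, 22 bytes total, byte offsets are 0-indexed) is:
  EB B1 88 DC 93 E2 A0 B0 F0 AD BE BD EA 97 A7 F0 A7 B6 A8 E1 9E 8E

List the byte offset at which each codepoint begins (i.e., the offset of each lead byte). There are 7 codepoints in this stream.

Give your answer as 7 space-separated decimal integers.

Byte[0]=EB: 3-byte lead, need 2 cont bytes. acc=0xB
Byte[1]=B1: continuation. acc=(acc<<6)|0x31=0x2F1
Byte[2]=88: continuation. acc=(acc<<6)|0x08=0xBC48
Completed: cp=U+BC48 (starts at byte 0)
Byte[3]=DC: 2-byte lead, need 1 cont bytes. acc=0x1C
Byte[4]=93: continuation. acc=(acc<<6)|0x13=0x713
Completed: cp=U+0713 (starts at byte 3)
Byte[5]=E2: 3-byte lead, need 2 cont bytes. acc=0x2
Byte[6]=A0: continuation. acc=(acc<<6)|0x20=0xA0
Byte[7]=B0: continuation. acc=(acc<<6)|0x30=0x2830
Completed: cp=U+2830 (starts at byte 5)
Byte[8]=F0: 4-byte lead, need 3 cont bytes. acc=0x0
Byte[9]=AD: continuation. acc=(acc<<6)|0x2D=0x2D
Byte[10]=BE: continuation. acc=(acc<<6)|0x3E=0xB7E
Byte[11]=BD: continuation. acc=(acc<<6)|0x3D=0x2DFBD
Completed: cp=U+2DFBD (starts at byte 8)
Byte[12]=EA: 3-byte lead, need 2 cont bytes. acc=0xA
Byte[13]=97: continuation. acc=(acc<<6)|0x17=0x297
Byte[14]=A7: continuation. acc=(acc<<6)|0x27=0xA5E7
Completed: cp=U+A5E7 (starts at byte 12)
Byte[15]=F0: 4-byte lead, need 3 cont bytes. acc=0x0
Byte[16]=A7: continuation. acc=(acc<<6)|0x27=0x27
Byte[17]=B6: continuation. acc=(acc<<6)|0x36=0x9F6
Byte[18]=A8: continuation. acc=(acc<<6)|0x28=0x27DA8
Completed: cp=U+27DA8 (starts at byte 15)
Byte[19]=E1: 3-byte lead, need 2 cont bytes. acc=0x1
Byte[20]=9E: continuation. acc=(acc<<6)|0x1E=0x5E
Byte[21]=8E: continuation. acc=(acc<<6)|0x0E=0x178E
Completed: cp=U+178E (starts at byte 19)

Answer: 0 3 5 8 12 15 19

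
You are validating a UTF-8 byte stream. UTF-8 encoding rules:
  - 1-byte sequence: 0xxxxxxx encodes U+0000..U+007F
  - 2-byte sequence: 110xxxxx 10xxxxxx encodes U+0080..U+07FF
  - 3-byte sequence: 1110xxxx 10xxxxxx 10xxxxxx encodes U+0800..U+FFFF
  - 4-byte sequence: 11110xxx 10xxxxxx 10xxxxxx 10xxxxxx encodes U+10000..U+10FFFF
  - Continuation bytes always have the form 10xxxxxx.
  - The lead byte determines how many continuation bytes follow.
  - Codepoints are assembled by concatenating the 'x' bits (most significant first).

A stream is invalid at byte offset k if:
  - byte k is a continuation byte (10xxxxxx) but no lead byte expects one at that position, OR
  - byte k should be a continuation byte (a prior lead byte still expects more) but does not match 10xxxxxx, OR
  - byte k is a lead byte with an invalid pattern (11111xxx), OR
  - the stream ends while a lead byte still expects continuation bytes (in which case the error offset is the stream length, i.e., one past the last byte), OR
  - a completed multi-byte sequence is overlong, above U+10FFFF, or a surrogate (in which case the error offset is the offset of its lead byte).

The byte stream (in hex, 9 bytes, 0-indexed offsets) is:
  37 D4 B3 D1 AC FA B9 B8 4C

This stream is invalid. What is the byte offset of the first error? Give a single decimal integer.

Answer: 5

Derivation:
Byte[0]=37: 1-byte ASCII. cp=U+0037
Byte[1]=D4: 2-byte lead, need 1 cont bytes. acc=0x14
Byte[2]=B3: continuation. acc=(acc<<6)|0x33=0x533
Completed: cp=U+0533 (starts at byte 1)
Byte[3]=D1: 2-byte lead, need 1 cont bytes. acc=0x11
Byte[4]=AC: continuation. acc=(acc<<6)|0x2C=0x46C
Completed: cp=U+046C (starts at byte 3)
Byte[5]=FA: INVALID lead byte (not 0xxx/110x/1110/11110)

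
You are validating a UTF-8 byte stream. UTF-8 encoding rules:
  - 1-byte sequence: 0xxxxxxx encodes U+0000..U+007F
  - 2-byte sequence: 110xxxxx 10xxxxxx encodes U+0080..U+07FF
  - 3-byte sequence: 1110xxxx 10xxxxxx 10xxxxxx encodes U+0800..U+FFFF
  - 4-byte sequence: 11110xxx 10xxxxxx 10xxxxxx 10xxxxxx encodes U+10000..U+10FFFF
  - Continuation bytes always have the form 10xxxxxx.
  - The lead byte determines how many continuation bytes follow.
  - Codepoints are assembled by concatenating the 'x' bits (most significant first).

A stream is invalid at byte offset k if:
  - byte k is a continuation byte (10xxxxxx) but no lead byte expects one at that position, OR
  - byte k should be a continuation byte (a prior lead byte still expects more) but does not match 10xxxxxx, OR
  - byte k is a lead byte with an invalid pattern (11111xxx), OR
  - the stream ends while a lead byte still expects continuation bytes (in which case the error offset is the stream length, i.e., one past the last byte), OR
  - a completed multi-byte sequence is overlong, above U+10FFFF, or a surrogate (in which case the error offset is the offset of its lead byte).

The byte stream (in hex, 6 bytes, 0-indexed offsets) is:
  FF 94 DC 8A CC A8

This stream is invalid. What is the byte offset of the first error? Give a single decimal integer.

Answer: 0

Derivation:
Byte[0]=FF: INVALID lead byte (not 0xxx/110x/1110/11110)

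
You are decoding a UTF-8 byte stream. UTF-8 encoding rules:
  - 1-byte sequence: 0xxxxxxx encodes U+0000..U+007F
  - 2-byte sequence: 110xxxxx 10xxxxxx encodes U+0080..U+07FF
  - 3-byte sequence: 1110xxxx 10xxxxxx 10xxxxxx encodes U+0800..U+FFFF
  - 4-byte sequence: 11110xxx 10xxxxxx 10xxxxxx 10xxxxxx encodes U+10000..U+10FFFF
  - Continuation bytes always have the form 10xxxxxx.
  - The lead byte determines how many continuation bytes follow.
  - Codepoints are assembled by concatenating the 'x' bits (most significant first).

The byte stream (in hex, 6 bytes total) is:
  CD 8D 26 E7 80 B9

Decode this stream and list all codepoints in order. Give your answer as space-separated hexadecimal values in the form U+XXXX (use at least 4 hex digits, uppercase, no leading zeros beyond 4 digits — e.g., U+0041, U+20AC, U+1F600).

Byte[0]=CD: 2-byte lead, need 1 cont bytes. acc=0xD
Byte[1]=8D: continuation. acc=(acc<<6)|0x0D=0x34D
Completed: cp=U+034D (starts at byte 0)
Byte[2]=26: 1-byte ASCII. cp=U+0026
Byte[3]=E7: 3-byte lead, need 2 cont bytes. acc=0x7
Byte[4]=80: continuation. acc=(acc<<6)|0x00=0x1C0
Byte[5]=B9: continuation. acc=(acc<<6)|0x39=0x7039
Completed: cp=U+7039 (starts at byte 3)

Answer: U+034D U+0026 U+7039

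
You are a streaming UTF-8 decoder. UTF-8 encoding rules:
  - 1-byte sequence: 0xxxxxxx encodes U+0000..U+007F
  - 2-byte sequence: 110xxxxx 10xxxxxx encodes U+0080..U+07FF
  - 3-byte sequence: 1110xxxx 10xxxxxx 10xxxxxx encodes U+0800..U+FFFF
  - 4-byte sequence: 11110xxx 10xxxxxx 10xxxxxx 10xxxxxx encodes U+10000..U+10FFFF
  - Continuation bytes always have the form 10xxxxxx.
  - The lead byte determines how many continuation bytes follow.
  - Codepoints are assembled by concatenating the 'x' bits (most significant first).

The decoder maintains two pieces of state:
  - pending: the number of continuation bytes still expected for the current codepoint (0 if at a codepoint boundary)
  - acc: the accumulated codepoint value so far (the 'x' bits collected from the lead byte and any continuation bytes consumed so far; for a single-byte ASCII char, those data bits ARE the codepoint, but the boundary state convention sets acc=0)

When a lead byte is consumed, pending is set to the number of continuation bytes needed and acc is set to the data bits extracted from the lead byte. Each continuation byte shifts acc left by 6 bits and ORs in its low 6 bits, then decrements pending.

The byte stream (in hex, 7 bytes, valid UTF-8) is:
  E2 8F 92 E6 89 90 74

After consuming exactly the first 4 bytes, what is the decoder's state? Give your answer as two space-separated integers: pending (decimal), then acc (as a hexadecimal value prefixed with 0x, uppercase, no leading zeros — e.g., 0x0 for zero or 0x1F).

Answer: 2 0x6

Derivation:
Byte[0]=E2: 3-byte lead. pending=2, acc=0x2
Byte[1]=8F: continuation. acc=(acc<<6)|0x0F=0x8F, pending=1
Byte[2]=92: continuation. acc=(acc<<6)|0x12=0x23D2, pending=0
Byte[3]=E6: 3-byte lead. pending=2, acc=0x6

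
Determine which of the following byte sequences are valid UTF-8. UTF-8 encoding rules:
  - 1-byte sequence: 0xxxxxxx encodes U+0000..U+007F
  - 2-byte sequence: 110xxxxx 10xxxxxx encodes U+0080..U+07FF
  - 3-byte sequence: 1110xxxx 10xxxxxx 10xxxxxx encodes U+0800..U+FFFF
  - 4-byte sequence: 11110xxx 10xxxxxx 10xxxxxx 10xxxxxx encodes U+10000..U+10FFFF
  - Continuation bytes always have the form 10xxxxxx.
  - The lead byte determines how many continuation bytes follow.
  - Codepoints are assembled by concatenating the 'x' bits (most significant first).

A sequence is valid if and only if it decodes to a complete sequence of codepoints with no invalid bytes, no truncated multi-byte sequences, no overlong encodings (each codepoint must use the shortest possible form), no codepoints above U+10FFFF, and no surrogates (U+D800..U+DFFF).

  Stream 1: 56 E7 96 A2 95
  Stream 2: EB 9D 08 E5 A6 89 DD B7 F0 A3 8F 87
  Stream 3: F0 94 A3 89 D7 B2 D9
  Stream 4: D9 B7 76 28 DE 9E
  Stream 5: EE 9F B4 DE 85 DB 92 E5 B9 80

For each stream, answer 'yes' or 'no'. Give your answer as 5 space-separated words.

Answer: no no no yes yes

Derivation:
Stream 1: error at byte offset 4. INVALID
Stream 2: error at byte offset 2. INVALID
Stream 3: error at byte offset 7. INVALID
Stream 4: decodes cleanly. VALID
Stream 5: decodes cleanly. VALID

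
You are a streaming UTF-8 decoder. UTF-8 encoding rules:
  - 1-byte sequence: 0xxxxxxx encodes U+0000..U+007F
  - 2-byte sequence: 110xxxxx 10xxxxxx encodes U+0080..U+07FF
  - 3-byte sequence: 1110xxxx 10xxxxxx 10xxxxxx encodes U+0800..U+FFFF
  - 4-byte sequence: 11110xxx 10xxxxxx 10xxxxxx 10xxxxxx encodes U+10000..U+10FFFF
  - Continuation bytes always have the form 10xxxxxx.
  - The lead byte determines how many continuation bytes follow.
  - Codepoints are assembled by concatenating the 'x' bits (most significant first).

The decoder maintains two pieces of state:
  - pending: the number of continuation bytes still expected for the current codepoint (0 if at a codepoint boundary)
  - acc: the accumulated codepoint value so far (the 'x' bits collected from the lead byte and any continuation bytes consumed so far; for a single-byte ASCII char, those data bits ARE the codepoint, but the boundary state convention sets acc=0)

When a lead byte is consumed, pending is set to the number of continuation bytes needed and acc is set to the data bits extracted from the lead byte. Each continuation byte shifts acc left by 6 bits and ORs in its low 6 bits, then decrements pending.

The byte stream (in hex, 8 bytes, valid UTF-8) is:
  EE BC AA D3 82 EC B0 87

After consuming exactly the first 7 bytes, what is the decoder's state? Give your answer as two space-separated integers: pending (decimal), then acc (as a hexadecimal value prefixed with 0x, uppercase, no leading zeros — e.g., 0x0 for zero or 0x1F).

Answer: 1 0x330

Derivation:
Byte[0]=EE: 3-byte lead. pending=2, acc=0xE
Byte[1]=BC: continuation. acc=(acc<<6)|0x3C=0x3BC, pending=1
Byte[2]=AA: continuation. acc=(acc<<6)|0x2A=0xEF2A, pending=0
Byte[3]=D3: 2-byte lead. pending=1, acc=0x13
Byte[4]=82: continuation. acc=(acc<<6)|0x02=0x4C2, pending=0
Byte[5]=EC: 3-byte lead. pending=2, acc=0xC
Byte[6]=B0: continuation. acc=(acc<<6)|0x30=0x330, pending=1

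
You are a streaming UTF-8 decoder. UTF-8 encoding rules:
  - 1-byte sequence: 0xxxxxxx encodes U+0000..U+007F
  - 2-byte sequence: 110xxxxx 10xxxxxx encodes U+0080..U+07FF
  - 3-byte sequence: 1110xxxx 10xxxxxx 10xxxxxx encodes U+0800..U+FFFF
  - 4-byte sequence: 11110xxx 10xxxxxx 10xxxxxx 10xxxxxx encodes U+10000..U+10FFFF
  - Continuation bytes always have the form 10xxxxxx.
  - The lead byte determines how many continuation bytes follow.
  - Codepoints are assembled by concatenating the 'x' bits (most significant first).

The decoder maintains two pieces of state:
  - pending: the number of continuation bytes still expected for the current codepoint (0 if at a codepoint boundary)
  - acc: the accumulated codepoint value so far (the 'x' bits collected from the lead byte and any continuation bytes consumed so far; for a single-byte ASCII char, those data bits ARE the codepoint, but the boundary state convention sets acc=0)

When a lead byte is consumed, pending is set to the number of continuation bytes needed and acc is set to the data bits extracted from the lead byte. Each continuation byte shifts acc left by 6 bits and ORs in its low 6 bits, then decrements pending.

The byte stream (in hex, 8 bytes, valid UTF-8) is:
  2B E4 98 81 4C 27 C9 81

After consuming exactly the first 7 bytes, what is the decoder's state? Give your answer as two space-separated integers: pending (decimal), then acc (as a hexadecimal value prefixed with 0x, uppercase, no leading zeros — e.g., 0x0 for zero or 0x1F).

Answer: 1 0x9

Derivation:
Byte[0]=2B: 1-byte. pending=0, acc=0x0
Byte[1]=E4: 3-byte lead. pending=2, acc=0x4
Byte[2]=98: continuation. acc=(acc<<6)|0x18=0x118, pending=1
Byte[3]=81: continuation. acc=(acc<<6)|0x01=0x4601, pending=0
Byte[4]=4C: 1-byte. pending=0, acc=0x0
Byte[5]=27: 1-byte. pending=0, acc=0x0
Byte[6]=C9: 2-byte lead. pending=1, acc=0x9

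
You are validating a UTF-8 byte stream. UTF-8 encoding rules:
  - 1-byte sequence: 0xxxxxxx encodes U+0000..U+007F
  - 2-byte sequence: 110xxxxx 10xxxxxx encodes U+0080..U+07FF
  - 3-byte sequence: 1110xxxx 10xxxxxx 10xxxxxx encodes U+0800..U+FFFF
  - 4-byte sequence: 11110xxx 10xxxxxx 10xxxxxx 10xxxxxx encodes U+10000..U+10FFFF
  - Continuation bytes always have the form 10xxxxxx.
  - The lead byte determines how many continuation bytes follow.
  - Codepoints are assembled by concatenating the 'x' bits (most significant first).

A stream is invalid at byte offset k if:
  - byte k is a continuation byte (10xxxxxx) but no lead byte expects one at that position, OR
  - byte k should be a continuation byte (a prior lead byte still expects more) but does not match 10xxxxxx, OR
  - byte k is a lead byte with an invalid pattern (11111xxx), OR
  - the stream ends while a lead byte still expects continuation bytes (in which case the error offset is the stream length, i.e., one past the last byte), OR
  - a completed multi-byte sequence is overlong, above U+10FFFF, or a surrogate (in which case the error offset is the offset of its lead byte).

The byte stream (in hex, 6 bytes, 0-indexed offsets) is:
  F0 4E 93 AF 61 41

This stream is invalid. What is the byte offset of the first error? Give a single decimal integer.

Answer: 1

Derivation:
Byte[0]=F0: 4-byte lead, need 3 cont bytes. acc=0x0
Byte[1]=4E: expected 10xxxxxx continuation. INVALID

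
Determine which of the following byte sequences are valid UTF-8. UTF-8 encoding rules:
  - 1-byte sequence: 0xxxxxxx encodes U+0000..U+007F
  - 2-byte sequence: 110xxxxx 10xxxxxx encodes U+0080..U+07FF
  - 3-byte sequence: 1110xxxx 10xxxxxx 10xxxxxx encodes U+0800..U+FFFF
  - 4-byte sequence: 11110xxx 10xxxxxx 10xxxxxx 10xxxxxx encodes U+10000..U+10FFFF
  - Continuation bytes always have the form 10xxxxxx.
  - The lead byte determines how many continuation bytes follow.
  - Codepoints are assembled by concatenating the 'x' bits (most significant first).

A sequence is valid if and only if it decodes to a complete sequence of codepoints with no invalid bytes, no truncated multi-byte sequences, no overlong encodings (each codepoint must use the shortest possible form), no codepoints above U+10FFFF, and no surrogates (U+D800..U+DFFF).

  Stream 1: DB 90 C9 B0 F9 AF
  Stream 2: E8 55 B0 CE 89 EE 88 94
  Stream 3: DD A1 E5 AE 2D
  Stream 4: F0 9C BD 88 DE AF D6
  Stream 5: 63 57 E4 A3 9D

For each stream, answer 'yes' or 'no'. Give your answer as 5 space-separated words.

Stream 1: error at byte offset 4. INVALID
Stream 2: error at byte offset 1. INVALID
Stream 3: error at byte offset 4. INVALID
Stream 4: error at byte offset 7. INVALID
Stream 5: decodes cleanly. VALID

Answer: no no no no yes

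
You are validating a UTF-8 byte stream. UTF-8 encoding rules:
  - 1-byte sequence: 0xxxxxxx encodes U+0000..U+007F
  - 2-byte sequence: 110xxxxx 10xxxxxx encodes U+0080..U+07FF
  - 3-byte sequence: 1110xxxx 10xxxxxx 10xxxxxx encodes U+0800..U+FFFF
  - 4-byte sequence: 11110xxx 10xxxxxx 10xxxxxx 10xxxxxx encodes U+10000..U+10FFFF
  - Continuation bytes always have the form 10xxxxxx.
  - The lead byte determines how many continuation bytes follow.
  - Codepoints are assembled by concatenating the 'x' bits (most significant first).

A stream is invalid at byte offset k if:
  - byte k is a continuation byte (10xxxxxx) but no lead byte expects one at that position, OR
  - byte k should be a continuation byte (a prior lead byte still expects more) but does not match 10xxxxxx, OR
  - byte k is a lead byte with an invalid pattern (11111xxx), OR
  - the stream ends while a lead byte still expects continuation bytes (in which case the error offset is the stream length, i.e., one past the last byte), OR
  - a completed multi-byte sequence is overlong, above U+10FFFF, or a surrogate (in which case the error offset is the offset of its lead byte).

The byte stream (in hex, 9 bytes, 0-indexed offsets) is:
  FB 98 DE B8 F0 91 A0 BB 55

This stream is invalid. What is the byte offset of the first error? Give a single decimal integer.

Answer: 0

Derivation:
Byte[0]=FB: INVALID lead byte (not 0xxx/110x/1110/11110)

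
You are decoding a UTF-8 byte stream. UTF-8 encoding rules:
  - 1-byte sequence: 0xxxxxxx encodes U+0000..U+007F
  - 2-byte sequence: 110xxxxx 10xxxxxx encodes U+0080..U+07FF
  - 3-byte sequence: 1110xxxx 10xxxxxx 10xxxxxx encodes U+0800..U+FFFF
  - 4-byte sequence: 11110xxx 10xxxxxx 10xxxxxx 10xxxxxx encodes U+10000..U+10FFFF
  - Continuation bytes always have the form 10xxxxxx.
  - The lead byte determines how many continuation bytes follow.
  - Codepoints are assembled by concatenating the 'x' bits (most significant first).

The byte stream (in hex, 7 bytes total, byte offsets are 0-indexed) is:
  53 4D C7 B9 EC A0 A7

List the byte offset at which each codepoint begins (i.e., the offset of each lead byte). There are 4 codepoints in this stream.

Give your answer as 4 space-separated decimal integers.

Byte[0]=53: 1-byte ASCII. cp=U+0053
Byte[1]=4D: 1-byte ASCII. cp=U+004D
Byte[2]=C7: 2-byte lead, need 1 cont bytes. acc=0x7
Byte[3]=B9: continuation. acc=(acc<<6)|0x39=0x1F9
Completed: cp=U+01F9 (starts at byte 2)
Byte[4]=EC: 3-byte lead, need 2 cont bytes. acc=0xC
Byte[5]=A0: continuation. acc=(acc<<6)|0x20=0x320
Byte[6]=A7: continuation. acc=(acc<<6)|0x27=0xC827
Completed: cp=U+C827 (starts at byte 4)

Answer: 0 1 2 4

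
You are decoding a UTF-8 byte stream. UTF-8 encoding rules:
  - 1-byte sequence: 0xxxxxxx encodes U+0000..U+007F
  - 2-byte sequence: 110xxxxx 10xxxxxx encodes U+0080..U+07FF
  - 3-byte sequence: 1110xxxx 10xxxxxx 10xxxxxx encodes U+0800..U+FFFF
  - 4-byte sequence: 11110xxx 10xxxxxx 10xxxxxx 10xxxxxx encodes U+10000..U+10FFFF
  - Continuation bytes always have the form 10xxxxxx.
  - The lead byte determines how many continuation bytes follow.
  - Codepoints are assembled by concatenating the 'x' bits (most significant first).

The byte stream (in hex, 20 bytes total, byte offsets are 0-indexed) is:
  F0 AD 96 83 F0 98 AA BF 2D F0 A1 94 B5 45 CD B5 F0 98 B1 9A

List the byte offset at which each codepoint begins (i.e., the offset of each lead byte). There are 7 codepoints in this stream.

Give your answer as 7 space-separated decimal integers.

Byte[0]=F0: 4-byte lead, need 3 cont bytes. acc=0x0
Byte[1]=AD: continuation. acc=(acc<<6)|0x2D=0x2D
Byte[2]=96: continuation. acc=(acc<<6)|0x16=0xB56
Byte[3]=83: continuation. acc=(acc<<6)|0x03=0x2D583
Completed: cp=U+2D583 (starts at byte 0)
Byte[4]=F0: 4-byte lead, need 3 cont bytes. acc=0x0
Byte[5]=98: continuation. acc=(acc<<6)|0x18=0x18
Byte[6]=AA: continuation. acc=(acc<<6)|0x2A=0x62A
Byte[7]=BF: continuation. acc=(acc<<6)|0x3F=0x18ABF
Completed: cp=U+18ABF (starts at byte 4)
Byte[8]=2D: 1-byte ASCII. cp=U+002D
Byte[9]=F0: 4-byte lead, need 3 cont bytes. acc=0x0
Byte[10]=A1: continuation. acc=(acc<<6)|0x21=0x21
Byte[11]=94: continuation. acc=(acc<<6)|0x14=0x854
Byte[12]=B5: continuation. acc=(acc<<6)|0x35=0x21535
Completed: cp=U+21535 (starts at byte 9)
Byte[13]=45: 1-byte ASCII. cp=U+0045
Byte[14]=CD: 2-byte lead, need 1 cont bytes. acc=0xD
Byte[15]=B5: continuation. acc=(acc<<6)|0x35=0x375
Completed: cp=U+0375 (starts at byte 14)
Byte[16]=F0: 4-byte lead, need 3 cont bytes. acc=0x0
Byte[17]=98: continuation. acc=(acc<<6)|0x18=0x18
Byte[18]=B1: continuation. acc=(acc<<6)|0x31=0x631
Byte[19]=9A: continuation. acc=(acc<<6)|0x1A=0x18C5A
Completed: cp=U+18C5A (starts at byte 16)

Answer: 0 4 8 9 13 14 16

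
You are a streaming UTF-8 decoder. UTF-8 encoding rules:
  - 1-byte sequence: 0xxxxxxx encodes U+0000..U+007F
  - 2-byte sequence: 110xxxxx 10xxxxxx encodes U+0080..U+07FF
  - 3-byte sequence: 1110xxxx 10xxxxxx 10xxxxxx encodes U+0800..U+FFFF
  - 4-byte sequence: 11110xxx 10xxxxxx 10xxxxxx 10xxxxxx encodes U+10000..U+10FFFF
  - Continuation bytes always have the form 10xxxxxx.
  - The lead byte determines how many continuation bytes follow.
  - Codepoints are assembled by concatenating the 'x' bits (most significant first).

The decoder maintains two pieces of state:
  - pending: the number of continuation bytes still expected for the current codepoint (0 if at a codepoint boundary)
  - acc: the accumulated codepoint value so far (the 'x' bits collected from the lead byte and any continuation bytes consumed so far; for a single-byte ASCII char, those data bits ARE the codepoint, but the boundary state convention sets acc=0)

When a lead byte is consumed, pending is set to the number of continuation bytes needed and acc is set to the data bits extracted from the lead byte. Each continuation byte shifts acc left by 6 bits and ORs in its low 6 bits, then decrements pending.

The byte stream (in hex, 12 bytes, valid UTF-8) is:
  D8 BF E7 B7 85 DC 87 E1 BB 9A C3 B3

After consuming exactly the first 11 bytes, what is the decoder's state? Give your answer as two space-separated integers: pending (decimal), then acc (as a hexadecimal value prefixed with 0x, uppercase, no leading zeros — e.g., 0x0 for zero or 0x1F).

Answer: 1 0x3

Derivation:
Byte[0]=D8: 2-byte lead. pending=1, acc=0x18
Byte[1]=BF: continuation. acc=(acc<<6)|0x3F=0x63F, pending=0
Byte[2]=E7: 3-byte lead. pending=2, acc=0x7
Byte[3]=B7: continuation. acc=(acc<<6)|0x37=0x1F7, pending=1
Byte[4]=85: continuation. acc=(acc<<6)|0x05=0x7DC5, pending=0
Byte[5]=DC: 2-byte lead. pending=1, acc=0x1C
Byte[6]=87: continuation. acc=(acc<<6)|0x07=0x707, pending=0
Byte[7]=E1: 3-byte lead. pending=2, acc=0x1
Byte[8]=BB: continuation. acc=(acc<<6)|0x3B=0x7B, pending=1
Byte[9]=9A: continuation. acc=(acc<<6)|0x1A=0x1EDA, pending=0
Byte[10]=C3: 2-byte lead. pending=1, acc=0x3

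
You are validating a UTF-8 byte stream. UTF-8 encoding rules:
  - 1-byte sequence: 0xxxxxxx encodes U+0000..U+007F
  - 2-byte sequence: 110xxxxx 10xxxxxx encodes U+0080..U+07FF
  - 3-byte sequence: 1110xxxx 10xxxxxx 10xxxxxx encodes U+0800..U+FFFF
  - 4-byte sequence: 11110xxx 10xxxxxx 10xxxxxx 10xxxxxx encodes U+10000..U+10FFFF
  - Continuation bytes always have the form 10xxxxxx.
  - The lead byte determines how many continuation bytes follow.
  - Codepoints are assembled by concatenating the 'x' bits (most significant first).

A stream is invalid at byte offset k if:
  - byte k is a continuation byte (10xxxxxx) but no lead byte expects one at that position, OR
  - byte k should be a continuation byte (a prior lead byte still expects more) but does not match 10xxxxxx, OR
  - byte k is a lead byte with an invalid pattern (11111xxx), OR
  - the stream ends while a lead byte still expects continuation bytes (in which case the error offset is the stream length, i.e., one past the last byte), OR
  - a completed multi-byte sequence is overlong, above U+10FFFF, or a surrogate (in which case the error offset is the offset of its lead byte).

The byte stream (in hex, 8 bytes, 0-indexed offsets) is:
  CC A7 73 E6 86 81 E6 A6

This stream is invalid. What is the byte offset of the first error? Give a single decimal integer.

Byte[0]=CC: 2-byte lead, need 1 cont bytes. acc=0xC
Byte[1]=A7: continuation. acc=(acc<<6)|0x27=0x327
Completed: cp=U+0327 (starts at byte 0)
Byte[2]=73: 1-byte ASCII. cp=U+0073
Byte[3]=E6: 3-byte lead, need 2 cont bytes. acc=0x6
Byte[4]=86: continuation. acc=(acc<<6)|0x06=0x186
Byte[5]=81: continuation. acc=(acc<<6)|0x01=0x6181
Completed: cp=U+6181 (starts at byte 3)
Byte[6]=E6: 3-byte lead, need 2 cont bytes. acc=0x6
Byte[7]=A6: continuation. acc=(acc<<6)|0x26=0x1A6
Byte[8]: stream ended, expected continuation. INVALID

Answer: 8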